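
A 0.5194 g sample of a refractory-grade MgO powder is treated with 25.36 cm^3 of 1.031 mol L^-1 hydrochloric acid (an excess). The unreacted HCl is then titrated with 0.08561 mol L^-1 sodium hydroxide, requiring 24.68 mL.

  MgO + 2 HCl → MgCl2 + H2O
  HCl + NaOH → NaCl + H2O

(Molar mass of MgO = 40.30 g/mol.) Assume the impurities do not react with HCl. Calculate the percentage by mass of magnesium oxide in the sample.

n(HCl) added = 0.02536 × 1.031 = 0.02615 mol
n(NaOH) used in back-titration = 0.02468 × 0.08561 = 2.113 × 10^-3 mol
n(HCl) left over = 2.113 × 10^-3 mol (1:1 ratio)
n(HCl) consumed by analyte = 0.02615 − 2.113 × 10^-3 = 0.02403 mol
From the 1:2 ratio, n(MgO) = 1/2 × 0.02403 = 0.01202 mol
mass of MgO = 0.01202 × 40.30 = 0.4843 g
% MgO = 0.4843 / 0.5194 × 100 = 93.24 %

93.24 %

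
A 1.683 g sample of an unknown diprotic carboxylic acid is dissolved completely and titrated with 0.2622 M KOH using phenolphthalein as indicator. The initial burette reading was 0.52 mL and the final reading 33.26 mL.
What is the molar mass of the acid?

392.1 g/mol

n(KOH) = 0.03274 L × 0.2622 mol/L = 8.584 × 10^-3 mol
From the 1:2 ratio, n(H2A) = 1/2 × 8.584 × 10^-3 = 4.292 × 10^-3 mol
M = m / n = 1.683 g / 4.292 × 10^-3 mol = 392.1 g/mol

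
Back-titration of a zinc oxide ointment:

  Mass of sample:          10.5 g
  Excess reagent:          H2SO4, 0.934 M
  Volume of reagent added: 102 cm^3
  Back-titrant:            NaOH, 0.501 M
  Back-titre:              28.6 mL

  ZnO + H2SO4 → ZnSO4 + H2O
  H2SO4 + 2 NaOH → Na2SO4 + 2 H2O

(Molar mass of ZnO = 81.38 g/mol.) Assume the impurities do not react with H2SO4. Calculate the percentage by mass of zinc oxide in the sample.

68.3 %

n(H2SO4) added = 0.102 × 0.934 = 0.0953 mol
n(NaOH) used in back-titration = 0.0286 × 0.501 = 0.0143 mol
From the 1:2 ratio, n(H2SO4) left over = 1/2 × 0.0143 = 7.16 × 10^-3 mol
n(H2SO4) consumed by analyte = 0.0953 − 7.16 × 10^-3 = 0.0881 mol
n(ZnO) = 0.0881 mol (1:1 ratio)
mass of ZnO = 0.0881 × 81.38 = 7.17 g
% ZnO = 7.17 / 10.5 × 100 = 68.3 %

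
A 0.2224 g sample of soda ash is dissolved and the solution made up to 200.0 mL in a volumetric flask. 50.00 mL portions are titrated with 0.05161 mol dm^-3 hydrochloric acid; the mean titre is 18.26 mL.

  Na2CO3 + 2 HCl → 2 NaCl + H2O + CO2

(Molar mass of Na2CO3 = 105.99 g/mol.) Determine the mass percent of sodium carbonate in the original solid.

n(HCl) per titration = 0.01826 × 0.05161 = 9.424 × 10^-4 mol
From the 1:2 ratio, n(Na2CO3) in each aliquot = 1/2 × 9.424 × 10^-4 = 4.712 × 10^-4 mol
n(Na2CO3) in the whole flask = 4.712 × 10^-4 × 200.0/50.00 = 1.885 × 10^-3 mol
mass of Na2CO3 = 1.885 × 10^-3 × 105.99 = 0.1998 g
% Na2CO3 = 0.1998 / 0.2224 × 100 = 89.82 %

89.82 %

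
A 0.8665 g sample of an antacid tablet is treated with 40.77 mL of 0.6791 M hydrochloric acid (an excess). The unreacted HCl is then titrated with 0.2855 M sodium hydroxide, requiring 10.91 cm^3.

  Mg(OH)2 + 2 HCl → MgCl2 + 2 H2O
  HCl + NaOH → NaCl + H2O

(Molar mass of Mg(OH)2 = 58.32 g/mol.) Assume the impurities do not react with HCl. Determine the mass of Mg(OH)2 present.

0.7165 g

n(HCl) added = 0.04077 × 0.6791 = 0.02769 mol
n(NaOH) used in back-titration = 0.01091 × 0.2855 = 3.115 × 10^-3 mol
n(HCl) left over = 3.115 × 10^-3 mol (1:1 ratio)
n(HCl) consumed by analyte = 0.02769 − 3.115 × 10^-3 = 0.02457 mol
From the 1:2 ratio, n(Mg(OH)2) = 1/2 × 0.02457 = 0.01229 mol
mass of Mg(OH)2 = 0.01229 × 58.32 = 0.7165 g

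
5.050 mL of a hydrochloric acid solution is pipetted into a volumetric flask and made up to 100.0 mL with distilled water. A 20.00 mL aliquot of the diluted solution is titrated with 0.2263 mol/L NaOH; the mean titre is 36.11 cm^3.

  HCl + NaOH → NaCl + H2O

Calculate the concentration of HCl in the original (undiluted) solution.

8.091 mol/L

n(NaOH) = 0.03611 × 0.2263 = 8.172 × 10^-3 mol
n(HCl) in the aliquot = 8.172 × 10^-3 mol (1:1 ratio)
[HCl]_dilute = 8.172 × 10^-3 / 0.02000 = 0.4086 mol/L
Dilution factor = 100.0 / 5.050 = 19.80
[HCl]_stock = 0.4086 × 19.80 = 8.091 mol/L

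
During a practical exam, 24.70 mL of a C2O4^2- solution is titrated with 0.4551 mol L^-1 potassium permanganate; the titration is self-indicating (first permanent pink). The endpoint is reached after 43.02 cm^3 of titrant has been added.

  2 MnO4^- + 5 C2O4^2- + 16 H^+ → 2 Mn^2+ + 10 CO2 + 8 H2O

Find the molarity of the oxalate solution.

n(KMnO4) = 0.04302 L × 0.4551 mol/L = 0.01958 mol
From the 5:2 mole ratio, n(C2O4^2-) = 5/2 × 0.01958 = 0.04895 mol
[C2O4^2-] = 0.04895 mol / 0.02470 L = 1.982 mol/L

1.982 mol/L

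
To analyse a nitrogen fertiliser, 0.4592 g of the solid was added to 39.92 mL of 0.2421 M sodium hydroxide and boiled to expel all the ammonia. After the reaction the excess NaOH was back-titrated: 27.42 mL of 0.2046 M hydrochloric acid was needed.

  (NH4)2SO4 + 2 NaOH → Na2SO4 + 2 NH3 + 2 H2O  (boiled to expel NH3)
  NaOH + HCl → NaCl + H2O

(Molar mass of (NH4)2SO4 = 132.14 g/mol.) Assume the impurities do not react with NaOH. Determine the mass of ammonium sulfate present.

n(NaOH) added = 0.03992 × 0.2421 = 9.665 × 10^-3 mol
n(HCl) used in back-titration = 0.02742 × 0.2046 = 5.610 × 10^-3 mol
n(NaOH) left over = 5.610 × 10^-3 mol (1:1 ratio)
n(NaOH) consumed by analyte = 9.665 × 10^-3 − 5.610 × 10^-3 = 4.055 × 10^-3 mol
From the 1:2 ratio, n((NH4)2SO4) = 1/2 × 4.055 × 10^-3 = 2.027 × 10^-3 mol
mass of (NH4)2SO4 = 2.027 × 10^-3 × 132.14 = 0.2679 g

0.2679 g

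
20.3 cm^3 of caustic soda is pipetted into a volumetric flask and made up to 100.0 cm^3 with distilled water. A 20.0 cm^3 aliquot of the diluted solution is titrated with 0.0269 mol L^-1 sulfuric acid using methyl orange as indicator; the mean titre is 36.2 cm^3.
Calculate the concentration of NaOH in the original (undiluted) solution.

2 NaOH + H2SO4 → Na2SO4 + 2 H2O
n(H2SO4) = 0.0362 × 0.0269 = 9.74 × 10^-4 mol
From the 2:1 ratio, n(NaOH) in the aliquot = 2/1 × 9.74 × 10^-4 = 1.95 × 10^-3 mol
[NaOH]_dilute = 1.95 × 10^-3 / 0.0200 = 0.0974 mol/L
Dilution factor = 100.0 / 20.3 = 4.926
[NaOH]_stock = 0.0974 × 4.926 = 0.480 mol/L

0.480 mol/L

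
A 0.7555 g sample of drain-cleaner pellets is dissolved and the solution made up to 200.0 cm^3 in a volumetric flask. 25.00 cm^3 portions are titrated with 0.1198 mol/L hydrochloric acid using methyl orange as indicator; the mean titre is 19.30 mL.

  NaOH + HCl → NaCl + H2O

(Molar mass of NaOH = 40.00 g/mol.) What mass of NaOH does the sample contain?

0.7399 g

n(HCl) per titration = 0.01930 × 0.1198 = 2.312 × 10^-3 mol
n(NaOH) in each aliquot = 2.312 × 10^-3 mol (1:1 ratio)
n(NaOH) in the whole flask = 2.312 × 10^-3 × 200.0/25.00 = 0.01850 mol
mass of NaOH = 0.01850 × 40.00 = 0.7399 g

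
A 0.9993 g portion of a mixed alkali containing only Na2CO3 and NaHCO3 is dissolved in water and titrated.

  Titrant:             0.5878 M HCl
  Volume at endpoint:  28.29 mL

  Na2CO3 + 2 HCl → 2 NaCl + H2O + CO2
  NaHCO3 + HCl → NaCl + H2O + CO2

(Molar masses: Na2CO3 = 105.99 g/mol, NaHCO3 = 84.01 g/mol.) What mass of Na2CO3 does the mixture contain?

0.6795 g

n(HCl) = 0.02829 × 0.5878 = 0.01663 mol
Let x = n(Na2CO3), y = n(NaHCO3).
Titrant: 2x + 1y = 0.01663;  mass: 105.99x + 84.01y = 0.9993
Solving, x = 6.411 × 10^-3 mol, y = 3.806 × 10^-3 mol
mass of Na2CO3 = 6.411 × 10^-3 × 105.99 = 0.6795 g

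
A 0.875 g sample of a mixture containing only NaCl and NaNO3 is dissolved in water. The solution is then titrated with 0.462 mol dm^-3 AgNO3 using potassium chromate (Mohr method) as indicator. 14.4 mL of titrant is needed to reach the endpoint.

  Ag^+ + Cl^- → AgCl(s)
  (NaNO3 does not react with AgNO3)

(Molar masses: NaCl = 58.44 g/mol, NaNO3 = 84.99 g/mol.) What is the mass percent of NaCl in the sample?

n(AgNO3) = 0.0144 × 0.462 = 6.65 × 10^-3 mol
Let x = n(NaCl), y = n(NaNO3).
Titrant: 1x = 6.65 × 10^-3;  mass: 58.44x + 84.99y = 0.875
Solving, x = 6.65 × 10^-3 mol, y = 5.72 × 10^-3 mol
mass of NaCl = 6.65 × 10^-3 × 58.44 = 0.389 g
% NaCl = 0.389 / 0.875 × 100 = 44.4 %

44.4 %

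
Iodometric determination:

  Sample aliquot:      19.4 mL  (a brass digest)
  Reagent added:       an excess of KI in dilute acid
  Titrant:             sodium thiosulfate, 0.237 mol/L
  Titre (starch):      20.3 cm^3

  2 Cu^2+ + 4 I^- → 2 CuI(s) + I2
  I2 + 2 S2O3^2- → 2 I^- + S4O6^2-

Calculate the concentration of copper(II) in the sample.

n(S2O3^2-) = 0.0203 × 0.237 = 4.81 × 10^-3 mol
n(I2) = n(S2O3^2-)/2 = 2.41 × 10^-3 mol
From the 2:1 ratio, n(Cu2+) in the aliquot = 2/1 × 2.41 × 10^-3 = 4.81 × 10^-3 mol
[Cu2+] = 4.81 × 10^-3 / 0.0194 = 0.248 mol/L

0.248 mol/L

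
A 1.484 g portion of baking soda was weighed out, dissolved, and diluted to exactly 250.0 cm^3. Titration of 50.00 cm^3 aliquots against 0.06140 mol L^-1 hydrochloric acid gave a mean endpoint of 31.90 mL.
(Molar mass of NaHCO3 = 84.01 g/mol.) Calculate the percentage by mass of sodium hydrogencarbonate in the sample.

NaHCO3 + HCl → NaCl + H2O + CO2
n(HCl) per titration = 0.03190 × 0.06140 = 1.959 × 10^-3 mol
n(NaHCO3) in each aliquot = 1.959 × 10^-3 mol (1:1 ratio)
n(NaHCO3) in the whole flask = 1.959 × 10^-3 × 250.0/50.00 = 9.793 × 10^-3 mol
mass of NaHCO3 = 9.793 × 10^-3 × 84.01 = 0.8227 g
% NaHCO3 = 0.8227 / 1.484 × 100 = 55.44 %

55.44 %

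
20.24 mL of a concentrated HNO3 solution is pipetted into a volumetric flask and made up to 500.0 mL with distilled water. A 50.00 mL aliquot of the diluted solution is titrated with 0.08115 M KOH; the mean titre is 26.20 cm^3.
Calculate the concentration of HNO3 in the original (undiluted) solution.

HNO3 + KOH → KNO3 + H2O
n(KOH) = 0.02620 × 0.08115 = 2.126 × 10^-3 mol
n(HNO3) in the aliquot = 2.126 × 10^-3 mol (1:1 ratio)
[HNO3]_dilute = 2.126 × 10^-3 / 0.05000 = 0.04252 mol/L
Dilution factor = 500.0 / 20.24 = 24.70
[HNO3]_stock = 0.04252 × 24.70 = 1.050 mol/L

1.050 M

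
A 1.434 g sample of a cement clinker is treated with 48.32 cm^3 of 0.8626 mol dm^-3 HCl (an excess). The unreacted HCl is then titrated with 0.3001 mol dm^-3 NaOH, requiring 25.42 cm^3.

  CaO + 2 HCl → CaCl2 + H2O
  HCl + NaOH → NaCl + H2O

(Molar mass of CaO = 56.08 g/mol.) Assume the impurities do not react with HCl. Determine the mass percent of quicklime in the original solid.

n(HCl) added = 0.04832 × 0.8626 = 0.04168 mol
n(NaOH) used in back-titration = 0.02542 × 0.3001 = 7.629 × 10^-3 mol
n(HCl) left over = 7.629 × 10^-3 mol (1:1 ratio)
n(HCl) consumed by analyte = 0.04168 − 7.629 × 10^-3 = 0.03405 mol
From the 1:2 ratio, n(CaO) = 1/2 × 0.03405 = 0.01703 mol
mass of CaO = 0.01703 × 56.08 = 0.9548 g
% CaO = 0.9548 / 1.434 × 100 = 66.58 %

66.58 %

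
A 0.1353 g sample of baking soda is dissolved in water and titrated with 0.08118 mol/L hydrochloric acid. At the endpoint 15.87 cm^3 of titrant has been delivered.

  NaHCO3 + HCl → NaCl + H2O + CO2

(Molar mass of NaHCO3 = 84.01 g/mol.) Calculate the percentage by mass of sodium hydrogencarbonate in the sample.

79.99 %

n(HCl) = 0.01587 L × 0.08118 mol/L = 1.288 × 10^-3 mol
n(NaHCO3) = 1.288 × 10^-3 mol (1:1 ratio)
mass of NaHCO3 = 1.288 × 10^-3 × 84.01 g/mol = 0.1082 g
% NaHCO3 = 0.1082 / 0.1353 × 100 = 79.99 %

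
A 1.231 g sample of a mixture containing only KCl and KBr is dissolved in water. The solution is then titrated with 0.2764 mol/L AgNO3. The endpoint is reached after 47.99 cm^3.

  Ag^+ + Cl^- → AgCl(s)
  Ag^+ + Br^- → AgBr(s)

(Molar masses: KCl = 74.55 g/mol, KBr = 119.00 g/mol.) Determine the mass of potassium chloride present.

n(AgNO3) = 0.04799 × 0.2764 = 0.01326 mol
Let x = n(KCl), y = n(KBr).
Titrant: 1x + 1y = 0.01326;  mass: 74.55x + 119.00y = 1.231
Solving, x = 7.817 × 10^-3 mol, y = 5.447 × 10^-3 mol
mass of KCl = 7.817 × 10^-3 × 74.55 = 0.5828 g

0.5828 g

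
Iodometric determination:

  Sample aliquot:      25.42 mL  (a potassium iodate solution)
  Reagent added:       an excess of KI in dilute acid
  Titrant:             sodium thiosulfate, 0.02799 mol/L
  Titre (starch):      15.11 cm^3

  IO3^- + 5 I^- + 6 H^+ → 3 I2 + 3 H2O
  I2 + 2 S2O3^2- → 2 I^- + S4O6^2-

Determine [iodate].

n(S2O3^2-) = 0.01511 × 0.02799 = 4.229 × 10^-4 mol
n(I2) = n(S2O3^2-)/2 = 2.115 × 10^-4 mol
From the 1:3 ratio, n(IO3^-) in the aliquot = 1/3 × 2.115 × 10^-4 = 7.049 × 10^-5 mol
[IO3^-] = 7.049 × 10^-5 / 0.02542 = 0.002773 mol/L

0.002773 mol/L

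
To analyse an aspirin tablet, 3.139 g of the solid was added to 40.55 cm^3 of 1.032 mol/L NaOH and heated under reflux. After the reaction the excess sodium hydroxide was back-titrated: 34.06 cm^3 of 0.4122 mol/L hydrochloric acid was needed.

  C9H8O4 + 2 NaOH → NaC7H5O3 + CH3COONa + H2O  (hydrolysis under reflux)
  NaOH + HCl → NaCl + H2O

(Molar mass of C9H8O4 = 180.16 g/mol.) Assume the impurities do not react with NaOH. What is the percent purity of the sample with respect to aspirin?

n(NaOH) added = 0.04055 × 1.032 = 0.04185 mol
n(HCl) used in back-titration = 0.03406 × 0.4122 = 0.01404 mol
n(NaOH) left over = 0.01404 mol (1:1 ratio)
n(NaOH) consumed by analyte = 0.04185 − 0.01404 = 0.02781 mol
From the 1:2 ratio, n(C9H8O4) = 1/2 × 0.02781 = 0.01390 mol
mass of C9H8O4 = 0.01390 × 180.16 = 2.505 g
% C9H8O4 = 2.505 / 3.139 × 100 = 79.80 %

79.80 %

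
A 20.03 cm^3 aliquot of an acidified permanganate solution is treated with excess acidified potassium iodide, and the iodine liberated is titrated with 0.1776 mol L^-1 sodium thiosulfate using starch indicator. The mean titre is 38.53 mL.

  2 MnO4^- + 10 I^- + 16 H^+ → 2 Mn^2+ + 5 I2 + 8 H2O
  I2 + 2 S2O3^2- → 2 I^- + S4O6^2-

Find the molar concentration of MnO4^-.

n(S2O3^2-) = 0.03853 × 0.1776 = 6.843 × 10^-3 mol
n(I2) = n(S2O3^2-)/2 = 3.421 × 10^-3 mol
From the 2:5 ratio, n(MnO4^-) in the aliquot = 2/5 × 3.421 × 10^-3 = 1.369 × 10^-3 mol
[MnO4^-] = 1.369 × 10^-3 / 0.02003 = 0.06833 mol/L

0.06833 mol/L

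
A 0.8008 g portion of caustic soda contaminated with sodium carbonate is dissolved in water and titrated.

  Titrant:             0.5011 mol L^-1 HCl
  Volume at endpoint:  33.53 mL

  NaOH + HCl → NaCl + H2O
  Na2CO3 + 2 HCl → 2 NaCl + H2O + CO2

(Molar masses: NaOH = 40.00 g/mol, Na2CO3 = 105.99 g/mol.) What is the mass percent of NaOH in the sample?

n(HCl) = 0.03353 × 0.5011 = 0.01680 mol
Let x = n(NaOH), y = n(Na2CO3).
Titrant: 1x + 2y = 0.01680;  mass: 40.00x + 105.99y = 0.8008
Solving, x = 6.896 × 10^-3 mol, y = 4.953 × 10^-3 mol
mass of NaOH = 6.896 × 10^-3 × 40.00 = 0.2758 g
% NaOH = 0.2758 / 0.8008 × 100 = 34.45 %

34.45 %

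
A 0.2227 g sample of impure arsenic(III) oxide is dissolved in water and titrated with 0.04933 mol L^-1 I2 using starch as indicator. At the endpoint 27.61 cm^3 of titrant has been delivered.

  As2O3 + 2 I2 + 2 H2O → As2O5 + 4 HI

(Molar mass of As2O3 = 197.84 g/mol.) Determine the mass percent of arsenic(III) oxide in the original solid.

60.50 %

n(I2) = 0.02761 L × 0.04933 mol/L = 1.362 × 10^-3 mol
From the 1:2 ratio, n(As2O3) = 1/2 × 1.362 × 10^-3 = 6.810 × 10^-4 mol
mass of As2O3 = 6.810 × 10^-4 × 197.84 g/mol = 0.1347 g
% As2O3 = 0.1347 / 0.2227 × 100 = 60.50 %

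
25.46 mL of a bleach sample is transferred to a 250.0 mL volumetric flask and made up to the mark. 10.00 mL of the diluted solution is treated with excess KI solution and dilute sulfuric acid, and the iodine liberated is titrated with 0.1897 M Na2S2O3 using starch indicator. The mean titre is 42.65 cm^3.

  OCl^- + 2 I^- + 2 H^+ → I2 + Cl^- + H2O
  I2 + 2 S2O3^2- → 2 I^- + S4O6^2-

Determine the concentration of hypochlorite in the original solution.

n(S2O3^2-) = 0.04265 × 0.1897 = 8.091 × 10^-3 mol
n(I2) = n(S2O3^2-)/2 = 4.045 × 10^-3 mol
n(OCl^-) in the aliquot = 4.045 × 10^-3 mol (1:1 ratio)
[OCl^-]_dilute = 4.045 × 10^-3 / 0.01000 = 0.4045 mol/L
[OCl^-]_original = 0.4045 × 250.0/25.46 = 3.972 mol/L

3.972 M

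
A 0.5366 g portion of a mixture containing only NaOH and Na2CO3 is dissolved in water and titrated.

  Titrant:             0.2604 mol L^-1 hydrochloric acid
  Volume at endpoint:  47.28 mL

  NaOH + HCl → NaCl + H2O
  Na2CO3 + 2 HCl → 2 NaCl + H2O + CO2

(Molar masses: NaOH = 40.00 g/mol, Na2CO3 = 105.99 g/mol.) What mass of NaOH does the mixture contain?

n(HCl) = 0.04728 × 0.2604 = 0.01231 mol
Let x = n(NaOH), y = n(Na2CO3).
Titrant: 1x + 2y = 0.01231;  mass: 40.00x + 105.99y = 0.5366
Solving, x = 8.916 × 10^-3 mol, y = 1.698 × 10^-3 mol
mass of NaOH = 8.916 × 10^-3 × 40.00 = 0.3566 g

0.3566 g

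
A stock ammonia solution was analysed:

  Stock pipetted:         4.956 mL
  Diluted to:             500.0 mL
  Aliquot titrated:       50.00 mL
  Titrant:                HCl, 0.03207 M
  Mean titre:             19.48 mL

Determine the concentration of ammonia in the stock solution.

1.261 M

NH3 + HCl → NH4Cl
n(HCl) = 0.01948 × 0.03207 = 6.247 × 10^-4 mol
n(NH3) in the aliquot = 6.247 × 10^-4 mol (1:1 ratio)
[NH3]_dilute = 6.247 × 10^-4 / 0.05000 = 0.01249 mol/L
Dilution factor = 500.0 / 4.956 = 100.9
[NH3]_stock = 0.01249 × 100.9 = 1.261 mol/L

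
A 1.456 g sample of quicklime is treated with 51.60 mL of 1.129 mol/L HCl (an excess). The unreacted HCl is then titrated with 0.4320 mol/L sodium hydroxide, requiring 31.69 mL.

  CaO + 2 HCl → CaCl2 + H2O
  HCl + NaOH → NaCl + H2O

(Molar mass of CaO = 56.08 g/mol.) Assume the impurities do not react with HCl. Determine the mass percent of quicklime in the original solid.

n(HCl) added = 0.05160 × 1.129 = 0.05826 mol
n(NaOH) used in back-titration = 0.03169 × 0.4320 = 0.01369 mol
n(HCl) left over = 0.01369 mol (1:1 ratio)
n(HCl) consumed by analyte = 0.05826 − 0.01369 = 0.04457 mol
From the 1:2 ratio, n(CaO) = 1/2 × 0.04457 = 0.02228 mol
mass of CaO = 0.02228 × 56.08 = 1.250 g
% CaO = 1.250 / 1.456 × 100 = 85.83 %

85.83 %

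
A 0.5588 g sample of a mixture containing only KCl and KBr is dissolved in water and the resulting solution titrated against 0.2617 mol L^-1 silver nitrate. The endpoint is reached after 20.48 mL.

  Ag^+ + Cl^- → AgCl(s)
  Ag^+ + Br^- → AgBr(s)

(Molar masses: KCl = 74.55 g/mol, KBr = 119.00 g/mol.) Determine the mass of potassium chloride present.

n(AgNO3) = 0.02048 × 0.2617 = 5.360 × 10^-3 mol
Let x = n(KCl), y = n(KBr).
Titrant: 1x + 1y = 5.360 × 10^-3;  mass: 74.55x + 119.00y = 0.5588
Solving, x = 1.777 × 10^-3 mol, y = 3.582 × 10^-3 mol
mass of KCl = 1.777 × 10^-3 × 74.55 = 0.1325 g

0.1325 g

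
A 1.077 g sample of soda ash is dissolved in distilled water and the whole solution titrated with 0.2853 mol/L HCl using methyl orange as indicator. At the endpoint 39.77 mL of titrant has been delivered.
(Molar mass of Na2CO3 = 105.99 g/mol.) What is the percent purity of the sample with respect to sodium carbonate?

Na2CO3 + 2 HCl → 2 NaCl + H2O + CO2
n(HCl) = 0.03977 L × 0.2853 mol/L = 0.01135 mol
From the 1:2 ratio, n(Na2CO3) = 1/2 × 0.01135 = 5.673 × 10^-3 mol
mass of Na2CO3 = 5.673 × 10^-3 × 105.99 g/mol = 0.6013 g
% Na2CO3 = 0.6013 / 1.077 × 100 = 55.83 %

55.83 %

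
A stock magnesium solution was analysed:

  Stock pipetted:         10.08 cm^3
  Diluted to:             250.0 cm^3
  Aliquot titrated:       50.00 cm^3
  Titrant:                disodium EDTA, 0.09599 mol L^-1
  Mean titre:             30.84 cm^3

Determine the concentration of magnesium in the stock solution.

1.468 mol/L

Mg^2+ + EDTA^4- → [Mg(EDTA)]^2-
n(EDTA) = 0.03084 × 0.09599 = 2.960 × 10^-3 mol
n(Mg2+) in the aliquot = 2.960 × 10^-3 mol (1:1 ratio)
[Mg2+]_dilute = 2.960 × 10^-3 / 0.05000 = 0.05921 mol/L
Dilution factor = 250.0 / 10.08 = 24.80
[Mg2+]_stock = 0.05921 × 24.80 = 1.468 mol/L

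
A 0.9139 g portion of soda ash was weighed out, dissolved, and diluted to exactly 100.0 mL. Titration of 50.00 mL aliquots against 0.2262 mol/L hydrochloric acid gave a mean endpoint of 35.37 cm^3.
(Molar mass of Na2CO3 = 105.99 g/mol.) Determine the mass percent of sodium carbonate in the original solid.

Na2CO3 + 2 HCl → 2 NaCl + H2O + CO2
n(HCl) per titration = 0.03537 × 0.2262 = 8.001 × 10^-3 mol
From the 1:2 ratio, n(Na2CO3) in each aliquot = 1/2 × 8.001 × 10^-3 = 4.000 × 10^-3 mol
n(Na2CO3) in the whole flask = 4.000 × 10^-3 × 100.0/50.00 = 8.001 × 10^-3 mol
mass of Na2CO3 = 8.001 × 10^-3 × 105.99 = 0.8480 g
% Na2CO3 = 0.8480 / 0.9139 × 100 = 92.79 %

92.79 %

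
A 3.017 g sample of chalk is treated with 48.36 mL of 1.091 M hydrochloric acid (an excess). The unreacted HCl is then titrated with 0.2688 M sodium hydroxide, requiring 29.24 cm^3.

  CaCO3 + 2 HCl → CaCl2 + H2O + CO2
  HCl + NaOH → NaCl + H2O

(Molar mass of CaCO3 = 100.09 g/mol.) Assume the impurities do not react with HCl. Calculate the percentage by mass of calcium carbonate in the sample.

74.48 %

n(HCl) added = 0.04836 × 1.091 = 0.05276 mol
n(NaOH) used in back-titration = 0.02924 × 0.2688 = 7.860 × 10^-3 mol
n(HCl) left over = 7.860 × 10^-3 mol (1:1 ratio)
n(HCl) consumed by analyte = 0.05276 − 7.860 × 10^-3 = 0.04490 mol
From the 1:2 ratio, n(CaCO3) = 1/2 × 0.04490 = 0.02245 mol
mass of CaCO3 = 0.02245 × 100.09 = 2.247 g
% CaCO3 = 2.247 / 3.017 × 100 = 74.48 %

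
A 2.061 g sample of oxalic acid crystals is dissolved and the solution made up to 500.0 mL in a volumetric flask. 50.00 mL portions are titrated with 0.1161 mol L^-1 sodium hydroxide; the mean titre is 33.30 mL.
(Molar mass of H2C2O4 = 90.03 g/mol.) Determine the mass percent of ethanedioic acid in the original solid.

84.44 %

H2C2O4 + 2 NaOH → Na2C2O4 + 2 H2O
n(NaOH) per titration = 0.03330 × 0.1161 = 3.866 × 10^-3 mol
From the 1:2 ratio, n(H2C2O4) in each aliquot = 1/2 × 3.866 × 10^-3 = 1.933 × 10^-3 mol
n(H2C2O4) in the whole flask = 1.933 × 10^-3 × 500.0/50.00 = 0.01933 mol
mass of H2C2O4 = 0.01933 × 90.03 = 1.740 g
% H2C2O4 = 1.740 / 2.061 × 100 = 84.44 %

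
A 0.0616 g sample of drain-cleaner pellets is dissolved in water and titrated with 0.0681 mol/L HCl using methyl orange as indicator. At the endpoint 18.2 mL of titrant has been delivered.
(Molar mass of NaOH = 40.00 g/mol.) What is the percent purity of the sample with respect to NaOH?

NaOH + HCl → NaCl + H2O
n(HCl) = 0.0182 L × 0.0681 mol/L = 1.24 × 10^-3 mol
n(NaOH) = 1.24 × 10^-3 mol (1:1 ratio)
mass of NaOH = 1.24 × 10^-3 × 40.00 g/mol = 0.0496 g
% NaOH = 0.0496 / 0.0616 × 100 = 80.5 %

80.5 %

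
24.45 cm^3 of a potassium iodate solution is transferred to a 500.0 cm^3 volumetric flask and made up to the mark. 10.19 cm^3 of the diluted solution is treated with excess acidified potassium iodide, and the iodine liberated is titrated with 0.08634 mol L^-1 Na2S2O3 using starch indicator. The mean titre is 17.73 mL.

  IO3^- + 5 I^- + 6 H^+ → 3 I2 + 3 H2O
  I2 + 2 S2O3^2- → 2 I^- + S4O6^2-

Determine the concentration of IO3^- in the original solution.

0.5120 mol/L

n(S2O3^2-) = 0.01773 × 0.08634 = 1.531 × 10^-3 mol
n(I2) = n(S2O3^2-)/2 = 7.654 × 10^-4 mol
From the 1:3 ratio, n(IO3^-) in the aliquot = 1/3 × 7.654 × 10^-4 = 2.551 × 10^-4 mol
[IO3^-]_dilute = 2.551 × 10^-4 / 0.01019 = 0.02504 mol/L
[IO3^-]_original = 0.02504 × 500.0/24.45 = 0.5120 mol/L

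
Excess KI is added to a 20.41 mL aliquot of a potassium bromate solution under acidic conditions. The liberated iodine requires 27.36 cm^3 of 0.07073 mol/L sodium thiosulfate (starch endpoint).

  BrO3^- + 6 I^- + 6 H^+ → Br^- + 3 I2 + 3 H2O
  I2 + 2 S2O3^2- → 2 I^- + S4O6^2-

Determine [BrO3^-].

n(S2O3^2-) = 0.02736 × 0.07073 = 1.935 × 10^-3 mol
n(I2) = n(S2O3^2-)/2 = 9.676 × 10^-4 mol
From the 1:3 ratio, n(BrO3^-) in the aliquot = 1/3 × 9.676 × 10^-4 = 3.225 × 10^-4 mol
[BrO3^-] = 3.225 × 10^-4 / 0.02041 = 0.01580 mol/L

0.01580 mol/L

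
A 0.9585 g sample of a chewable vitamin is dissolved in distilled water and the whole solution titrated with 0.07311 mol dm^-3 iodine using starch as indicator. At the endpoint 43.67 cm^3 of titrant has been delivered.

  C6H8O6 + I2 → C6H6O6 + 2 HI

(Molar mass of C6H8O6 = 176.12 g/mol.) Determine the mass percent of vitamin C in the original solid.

58.66 %

n(I2) = 0.04367 L × 0.07311 mol/L = 3.193 × 10^-3 mol
n(C6H8O6) = 3.193 × 10^-3 mol (1:1 ratio)
mass of C6H8O6 = 3.193 × 10^-3 × 176.12 g/mol = 0.5623 g
% C6H8O6 = 0.5623 / 0.9585 × 100 = 58.66 %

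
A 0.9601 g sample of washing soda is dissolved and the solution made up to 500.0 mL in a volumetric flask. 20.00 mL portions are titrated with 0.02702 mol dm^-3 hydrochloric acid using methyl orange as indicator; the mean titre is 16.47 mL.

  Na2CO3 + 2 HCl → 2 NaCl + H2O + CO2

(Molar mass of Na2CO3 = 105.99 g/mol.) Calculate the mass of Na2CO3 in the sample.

n(HCl) per titration = 0.01647 × 0.02702 = 4.450 × 10^-4 mol
From the 1:2 ratio, n(Na2CO3) in each aliquot = 1/2 × 4.450 × 10^-4 = 2.225 × 10^-4 mol
n(Na2CO3) in the whole flask = 2.225 × 10^-4 × 500.0/20.00 = 5.563 × 10^-3 mol
mass of Na2CO3 = 5.563 × 10^-3 × 105.99 = 0.5896 g

0.5896 g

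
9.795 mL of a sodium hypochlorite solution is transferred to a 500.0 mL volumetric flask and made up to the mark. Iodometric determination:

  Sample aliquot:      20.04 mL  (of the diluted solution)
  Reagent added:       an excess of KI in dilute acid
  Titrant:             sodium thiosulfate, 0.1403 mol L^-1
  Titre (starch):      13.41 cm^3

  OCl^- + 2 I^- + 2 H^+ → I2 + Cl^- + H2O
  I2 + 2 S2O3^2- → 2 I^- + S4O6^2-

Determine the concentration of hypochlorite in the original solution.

n(S2O3^2-) = 0.01341 × 0.1403 = 1.881 × 10^-3 mol
n(I2) = n(S2O3^2-)/2 = 9.407 × 10^-4 mol
n(OCl^-) in the aliquot = 9.407 × 10^-4 mol (1:1 ratio)
[OCl^-]_dilute = 9.407 × 10^-4 / 0.02004 = 0.04694 mol/L
[OCl^-]_original = 0.04694 × 500.0/9.795 = 2.396 mol/L

2.396 mol/L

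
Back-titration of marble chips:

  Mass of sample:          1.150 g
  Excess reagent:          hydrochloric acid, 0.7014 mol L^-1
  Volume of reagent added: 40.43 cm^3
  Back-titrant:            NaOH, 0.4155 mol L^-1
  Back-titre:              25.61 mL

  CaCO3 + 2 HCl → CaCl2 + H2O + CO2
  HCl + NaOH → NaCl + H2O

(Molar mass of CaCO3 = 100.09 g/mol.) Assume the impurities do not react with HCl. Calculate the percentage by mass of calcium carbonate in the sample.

77.10 %

n(HCl) added = 0.04043 × 0.7014 = 0.02836 mol
n(NaOH) used in back-titration = 0.02561 × 0.4155 = 0.01064 mol
n(HCl) left over = 0.01064 mol (1:1 ratio)
n(HCl) consumed by analyte = 0.02836 − 0.01064 = 0.01772 mol
From the 1:2 ratio, n(CaCO3) = 1/2 × 0.01772 = 8.858 × 10^-3 mol
mass of CaCO3 = 8.858 × 10^-3 × 100.09 = 0.8866 g
% CaCO3 = 0.8866 / 1.150 × 100 = 77.10 %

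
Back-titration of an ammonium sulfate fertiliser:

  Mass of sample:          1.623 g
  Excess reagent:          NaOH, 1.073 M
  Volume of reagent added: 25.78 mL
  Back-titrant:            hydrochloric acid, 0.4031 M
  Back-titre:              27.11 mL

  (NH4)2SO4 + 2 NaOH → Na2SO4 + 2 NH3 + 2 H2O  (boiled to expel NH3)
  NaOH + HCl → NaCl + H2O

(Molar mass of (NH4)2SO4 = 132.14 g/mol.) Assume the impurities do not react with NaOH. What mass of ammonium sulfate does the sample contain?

n(NaOH) added = 0.02578 × 1.073 = 0.02766 mol
n(HCl) used in back-titration = 0.02711 × 0.4031 = 0.01093 mol
n(NaOH) left over = 0.01093 mol (1:1 ratio)
n(NaOH) consumed by analyte = 0.02766 − 0.01093 = 0.01673 mol
From the 1:2 ratio, n((NH4)2SO4) = 1/2 × 0.01673 = 8.367 × 10^-3 mol
mass of (NH4)2SO4 = 8.367 × 10^-3 × 132.14 = 1.106 g

1.106 g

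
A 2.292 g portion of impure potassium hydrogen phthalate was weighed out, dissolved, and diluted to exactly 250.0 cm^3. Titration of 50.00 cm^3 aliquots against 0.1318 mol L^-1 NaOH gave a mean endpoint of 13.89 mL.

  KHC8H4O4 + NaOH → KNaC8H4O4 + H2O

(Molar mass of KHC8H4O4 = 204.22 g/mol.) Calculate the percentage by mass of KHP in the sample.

n(NaOH) per titration = 0.01389 × 0.1318 = 1.831 × 10^-3 mol
n(KHC8H4O4) in each aliquot = 1.831 × 10^-3 mol (1:1 ratio)
n(KHC8H4O4) in the whole flask = 1.831 × 10^-3 × 250.0/50.00 = 9.154 × 10^-3 mol
mass of KHC8H4O4 = 9.154 × 10^-3 × 204.22 = 1.869 g
% KHC8H4O4 = 1.869 / 2.292 × 100 = 81.56 %

81.56 %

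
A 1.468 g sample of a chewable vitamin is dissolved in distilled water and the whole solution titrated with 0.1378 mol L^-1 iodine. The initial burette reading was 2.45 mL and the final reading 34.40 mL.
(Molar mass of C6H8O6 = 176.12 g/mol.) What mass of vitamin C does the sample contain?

C6H8O6 + I2 → C6H6O6 + 2 HI
n(I2) = 0.03195 L × 0.1378 mol/L = 4.403 × 10^-3 mol
n(C6H8O6) = 4.403 × 10^-3 mol (1:1 ratio)
mass of C6H8O6 = 4.403 × 10^-3 × 176.12 g/mol = 0.7754 g

0.7754 g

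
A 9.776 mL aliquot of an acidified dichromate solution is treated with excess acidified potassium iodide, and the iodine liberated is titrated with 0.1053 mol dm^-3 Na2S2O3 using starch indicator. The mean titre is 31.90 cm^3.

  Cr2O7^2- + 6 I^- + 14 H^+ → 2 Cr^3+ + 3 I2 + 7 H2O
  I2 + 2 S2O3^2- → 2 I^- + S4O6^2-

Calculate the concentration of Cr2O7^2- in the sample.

n(S2O3^2-) = 0.03190 × 0.1053 = 3.359 × 10^-3 mol
n(I2) = n(S2O3^2-)/2 = 1.680 × 10^-3 mol
From the 1:3 ratio, n(Cr2O7^2-) in the aliquot = 1/3 × 1.680 × 10^-3 = 5.598 × 10^-4 mol
[Cr2O7^2-] = 5.598 × 10^-4 / 0.009776 = 0.05727 mol/L

0.05727 mol/L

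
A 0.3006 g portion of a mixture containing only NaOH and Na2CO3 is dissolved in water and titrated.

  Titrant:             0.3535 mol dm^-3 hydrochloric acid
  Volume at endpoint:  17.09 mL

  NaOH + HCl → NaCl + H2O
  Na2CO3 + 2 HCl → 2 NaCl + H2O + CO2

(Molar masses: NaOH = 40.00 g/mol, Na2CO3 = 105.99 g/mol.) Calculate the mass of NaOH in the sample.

n(HCl) = 0.01709 × 0.3535 = 6.041 × 10^-3 mol
Let x = n(NaOH), y = n(Na2CO3).
Titrant: 1x + 2y = 6.041 × 10^-3;  mass: 40.00x + 105.99y = 0.3006
Solving, x = 1.505 × 10^-3 mol, y = 2.268 × 10^-3 mol
mass of NaOH = 1.505 × 10^-3 × 40.00 = 0.06021 g

0.06021 g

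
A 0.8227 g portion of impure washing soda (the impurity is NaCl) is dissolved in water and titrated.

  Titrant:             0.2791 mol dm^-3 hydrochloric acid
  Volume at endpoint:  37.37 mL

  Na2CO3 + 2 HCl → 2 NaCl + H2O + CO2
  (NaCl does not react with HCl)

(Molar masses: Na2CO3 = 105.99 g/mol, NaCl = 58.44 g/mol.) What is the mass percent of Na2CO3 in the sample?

n(HCl) = 0.03737 × 0.2791 = 0.01043 mol
Let x = n(Na2CO3), y = n(NaCl).
Titrant: 2x = 0.01043;  mass: 105.99x + 58.44y = 0.8227
Solving, x = 5.215 × 10^-3 mol, y = 4.620 × 10^-3 mol
mass of Na2CO3 = 5.215 × 10^-3 × 105.99 = 0.5527 g
% Na2CO3 = 0.5527 / 0.8227 × 100 = 67.19 %

67.19 %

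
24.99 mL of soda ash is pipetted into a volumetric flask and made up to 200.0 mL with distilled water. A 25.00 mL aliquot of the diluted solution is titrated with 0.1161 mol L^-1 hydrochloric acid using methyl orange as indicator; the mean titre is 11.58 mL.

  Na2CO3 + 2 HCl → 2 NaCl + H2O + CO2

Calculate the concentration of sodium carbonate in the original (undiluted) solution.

0.2152 mol/L

n(HCl) = 0.01158 × 0.1161 = 1.344 × 10^-3 mol
From the 1:2 ratio, n(Na2CO3) in the aliquot = 1/2 × 1.344 × 10^-3 = 6.722 × 10^-4 mol
[Na2CO3]_dilute = 6.722 × 10^-4 / 0.02500 = 0.02689 mol/L
Dilution factor = 200.0 / 24.99 = 8.003
[Na2CO3]_stock = 0.02689 × 8.003 = 0.2152 mol/L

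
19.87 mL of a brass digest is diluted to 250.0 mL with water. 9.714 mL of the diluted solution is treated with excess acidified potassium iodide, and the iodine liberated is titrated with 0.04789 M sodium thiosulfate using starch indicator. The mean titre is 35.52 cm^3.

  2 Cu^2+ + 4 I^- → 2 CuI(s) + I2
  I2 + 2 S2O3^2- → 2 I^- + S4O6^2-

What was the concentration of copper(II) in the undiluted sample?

2.203 M

n(S2O3^2-) = 0.03552 × 0.04789 = 1.701 × 10^-3 mol
n(I2) = n(S2O3^2-)/2 = 8.505 × 10^-4 mol
From the 2:1 ratio, n(Cu2+) in the aliquot = 2/1 × 8.505 × 10^-4 = 1.701 × 10^-3 mol
[Cu2+]_dilute = 1.701 × 10^-3 / 0.009714 = 0.1751 mol/L
[Cu2+]_original = 0.1751 × 250.0/19.87 = 2.203 mol/L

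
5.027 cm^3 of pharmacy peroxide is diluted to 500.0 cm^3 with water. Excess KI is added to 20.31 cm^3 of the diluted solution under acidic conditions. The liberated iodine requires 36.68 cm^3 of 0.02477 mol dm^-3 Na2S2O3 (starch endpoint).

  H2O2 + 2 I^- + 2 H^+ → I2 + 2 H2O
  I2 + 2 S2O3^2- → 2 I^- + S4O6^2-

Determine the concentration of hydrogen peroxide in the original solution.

n(S2O3^2-) = 0.03668 × 0.02477 = 9.086 × 10^-4 mol
n(I2) = n(S2O3^2-)/2 = 4.543 × 10^-4 mol
n(H2O2) in the aliquot = 4.543 × 10^-4 mol (1:1 ratio)
[H2O2]_dilute = 4.543 × 10^-4 / 0.02031 = 0.02237 mol/L
[H2O2]_original = 0.02237 × 500.0/5.027 = 2.225 mol/L

2.225 mol/L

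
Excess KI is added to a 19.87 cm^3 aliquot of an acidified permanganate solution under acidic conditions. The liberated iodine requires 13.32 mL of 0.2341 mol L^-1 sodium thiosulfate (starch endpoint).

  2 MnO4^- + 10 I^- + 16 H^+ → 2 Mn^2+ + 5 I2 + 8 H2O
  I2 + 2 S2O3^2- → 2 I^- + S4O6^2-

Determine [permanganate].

n(S2O3^2-) = 0.01332 × 0.2341 = 3.118 × 10^-3 mol
n(I2) = n(S2O3^2-)/2 = 1.559 × 10^-3 mol
From the 2:5 ratio, n(MnO4^-) in the aliquot = 2/5 × 1.559 × 10^-3 = 6.236 × 10^-4 mol
[MnO4^-] = 6.236 × 10^-4 / 0.01987 = 0.03139 mol/L

0.03139 mol/L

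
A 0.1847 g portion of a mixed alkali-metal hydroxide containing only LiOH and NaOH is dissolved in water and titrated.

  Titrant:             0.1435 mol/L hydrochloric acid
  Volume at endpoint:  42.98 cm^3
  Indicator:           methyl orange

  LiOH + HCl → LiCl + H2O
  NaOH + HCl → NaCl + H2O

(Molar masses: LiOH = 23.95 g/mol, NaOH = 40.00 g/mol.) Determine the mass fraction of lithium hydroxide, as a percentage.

50.09 %

n(HCl) = 0.04298 × 0.1435 = 6.168 × 10^-3 mol
Let x = n(LiOH), y = n(NaOH).
Titrant: 1x + 1y = 6.168 × 10^-3;  mass: 23.95x + 40.00y = 0.1847
Solving, x = 3.863 × 10^-3 mol, y = 2.304 × 10^-3 mol
mass of LiOH = 3.863 × 10^-3 × 23.95 = 0.09252 g
% LiOH = 0.09252 / 0.1847 × 100 = 50.09 %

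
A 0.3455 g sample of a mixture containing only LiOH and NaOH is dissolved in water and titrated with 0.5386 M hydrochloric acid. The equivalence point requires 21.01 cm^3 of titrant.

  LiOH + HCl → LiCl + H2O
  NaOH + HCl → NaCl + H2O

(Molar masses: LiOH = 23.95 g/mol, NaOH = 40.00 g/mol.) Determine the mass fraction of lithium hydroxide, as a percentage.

n(HCl) = 0.02101 × 0.5386 = 0.01132 mol
Let x = n(LiOH), y = n(NaOH).
Titrant: 1x + 1y = 0.01132;  mass: 23.95x + 40.00y = 0.3455
Solving, x = 6.675 × 10^-3 mol, y = 4.641 × 10^-3 mol
mass of LiOH = 6.675 × 10^-3 × 23.95 = 0.1599 g
% LiOH = 0.1599 / 0.3455 × 100 = 46.27 %

46.27 %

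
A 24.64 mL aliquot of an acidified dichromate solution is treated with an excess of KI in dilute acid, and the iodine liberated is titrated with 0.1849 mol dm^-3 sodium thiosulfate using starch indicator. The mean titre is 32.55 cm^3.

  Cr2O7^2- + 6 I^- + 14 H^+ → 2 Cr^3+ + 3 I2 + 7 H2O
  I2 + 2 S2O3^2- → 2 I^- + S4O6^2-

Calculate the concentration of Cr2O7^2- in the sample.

0.04071 mol/L

n(S2O3^2-) = 0.03255 × 0.1849 = 6.018 × 10^-3 mol
n(I2) = n(S2O3^2-)/2 = 3.009 × 10^-3 mol
From the 1:3 ratio, n(Cr2O7^2-) in the aliquot = 1/3 × 3.009 × 10^-3 = 1.003 × 10^-3 mol
[Cr2O7^2-] = 1.003 × 10^-3 / 0.02464 = 0.04071 mol/L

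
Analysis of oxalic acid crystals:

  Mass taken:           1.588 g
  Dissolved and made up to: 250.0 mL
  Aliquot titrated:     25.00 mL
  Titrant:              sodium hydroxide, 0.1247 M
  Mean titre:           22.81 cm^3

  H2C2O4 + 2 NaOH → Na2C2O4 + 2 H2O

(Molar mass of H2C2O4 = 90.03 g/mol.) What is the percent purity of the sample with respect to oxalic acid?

n(NaOH) per titration = 0.02281 × 0.1247 = 2.844 × 10^-3 mol
From the 1:2 ratio, n(H2C2O4) in each aliquot = 1/2 × 2.844 × 10^-3 = 1.422 × 10^-3 mol
n(H2C2O4) in the whole flask = 1.422 × 10^-3 × 250.0/25.00 = 0.01422 mol
mass of H2C2O4 = 0.01422 × 90.03 = 1.280 g
% H2C2O4 = 1.280 / 1.588 × 100 = 80.63 %

80.63 %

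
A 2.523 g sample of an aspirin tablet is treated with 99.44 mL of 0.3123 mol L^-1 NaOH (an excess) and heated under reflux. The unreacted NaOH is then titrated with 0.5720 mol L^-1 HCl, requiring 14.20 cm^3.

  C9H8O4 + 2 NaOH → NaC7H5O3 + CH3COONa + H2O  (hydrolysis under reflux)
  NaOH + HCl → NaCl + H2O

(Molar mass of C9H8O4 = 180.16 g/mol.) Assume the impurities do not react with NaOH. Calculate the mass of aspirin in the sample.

n(NaOH) added = 0.09944 × 0.3123 = 0.03106 mol
n(HCl) used in back-titration = 0.01420 × 0.5720 = 8.122 × 10^-3 mol
n(NaOH) left over = 8.122 × 10^-3 mol (1:1 ratio)
n(NaOH) consumed by analyte = 0.03106 − 8.122 × 10^-3 = 0.02293 mol
From the 1:2 ratio, n(C9H8O4) = 1/2 × 0.02293 = 0.01147 mol
mass of C9H8O4 = 0.01147 × 180.16 = 2.066 g

2.066 g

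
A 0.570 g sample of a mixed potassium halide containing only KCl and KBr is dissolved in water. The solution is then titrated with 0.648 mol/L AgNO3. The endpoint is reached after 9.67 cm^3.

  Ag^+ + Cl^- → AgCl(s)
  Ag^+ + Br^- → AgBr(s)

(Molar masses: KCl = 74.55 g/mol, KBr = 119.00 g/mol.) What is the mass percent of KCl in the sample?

n(AgNO3) = 0.00967 × 0.648 = 6.27 × 10^-3 mol
Let x = n(KCl), y = n(KBr).
Titrant: 1x + 1y = 6.27 × 10^-3;  mass: 74.55x + 119.00y = 0.570
Solving, x = 3.95 × 10^-3 mol, y = 2.31 × 10^-3 mol
mass of KCl = 3.95 × 10^-3 × 74.55 = 0.295 g
% KCl = 0.295 / 0.570 × 100 = 51.7 %

51.7 %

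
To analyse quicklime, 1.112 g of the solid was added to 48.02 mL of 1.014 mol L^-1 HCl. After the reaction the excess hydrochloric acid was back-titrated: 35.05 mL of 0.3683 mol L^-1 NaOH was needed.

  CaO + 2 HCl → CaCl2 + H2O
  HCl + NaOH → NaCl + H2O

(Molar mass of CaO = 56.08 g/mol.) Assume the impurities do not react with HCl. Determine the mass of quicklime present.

1.003 g

n(HCl) added = 0.04802 × 1.014 = 0.04869 mol
n(NaOH) used in back-titration = 0.03505 × 0.3683 = 0.01291 mol
n(HCl) left over = 0.01291 mol (1:1 ratio)
n(HCl) consumed by analyte = 0.04869 − 0.01291 = 0.03578 mol
From the 1:2 ratio, n(CaO) = 1/2 × 0.03578 = 0.01789 mol
mass of CaO = 0.01789 × 56.08 = 1.003 g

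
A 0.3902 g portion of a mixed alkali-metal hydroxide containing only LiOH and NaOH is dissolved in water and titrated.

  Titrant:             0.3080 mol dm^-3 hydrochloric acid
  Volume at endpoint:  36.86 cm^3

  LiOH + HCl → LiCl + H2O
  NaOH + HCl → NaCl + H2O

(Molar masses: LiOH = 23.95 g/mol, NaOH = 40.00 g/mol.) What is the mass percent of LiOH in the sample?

24.44 %

n(HCl) = 0.03686 × 0.3080 = 0.01135 mol
Let x = n(LiOH), y = n(NaOH).
Titrant: 1x + 1y = 0.01135;  mass: 23.95x + 40.00y = 0.3902
Solving, x = 3.982 × 10^-3 mol, y = 7.371 × 10^-3 mol
mass of LiOH = 3.982 × 10^-3 × 23.95 = 0.09538 g
% LiOH = 0.09538 / 0.3902 × 100 = 24.44 %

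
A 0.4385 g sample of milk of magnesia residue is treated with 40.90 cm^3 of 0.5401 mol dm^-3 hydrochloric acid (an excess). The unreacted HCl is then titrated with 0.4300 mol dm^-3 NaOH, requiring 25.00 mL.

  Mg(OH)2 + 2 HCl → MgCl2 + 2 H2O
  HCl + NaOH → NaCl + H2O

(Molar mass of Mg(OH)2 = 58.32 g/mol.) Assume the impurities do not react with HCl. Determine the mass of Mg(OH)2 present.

0.3307 g

n(HCl) added = 0.04090 × 0.5401 = 0.02209 mol
n(NaOH) used in back-titration = 0.02500 × 0.4300 = 0.01075 mol
n(HCl) left over = 0.01075 mol (1:1 ratio)
n(HCl) consumed by analyte = 0.02209 − 0.01075 = 0.01134 mol
From the 1:2 ratio, n(Mg(OH)2) = 1/2 × 0.01134 = 5.670 × 10^-3 mol
mass of Mg(OH)2 = 5.670 × 10^-3 × 58.32 = 0.3307 g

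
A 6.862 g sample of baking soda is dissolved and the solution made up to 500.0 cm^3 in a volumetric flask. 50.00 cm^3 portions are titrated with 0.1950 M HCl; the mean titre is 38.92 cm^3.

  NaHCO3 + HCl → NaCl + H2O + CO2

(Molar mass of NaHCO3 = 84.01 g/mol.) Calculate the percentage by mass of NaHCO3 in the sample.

92.92 %

n(HCl) per titration = 0.03892 × 0.1950 = 7.589 × 10^-3 mol
n(NaHCO3) in each aliquot = 7.589 × 10^-3 mol (1:1 ratio)
n(NaHCO3) in the whole flask = 7.589 × 10^-3 × 500.0/50.00 = 0.07589 mol
mass of NaHCO3 = 0.07589 × 84.01 = 6.376 g
% NaHCO3 = 6.376 / 6.862 × 100 = 92.92 %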